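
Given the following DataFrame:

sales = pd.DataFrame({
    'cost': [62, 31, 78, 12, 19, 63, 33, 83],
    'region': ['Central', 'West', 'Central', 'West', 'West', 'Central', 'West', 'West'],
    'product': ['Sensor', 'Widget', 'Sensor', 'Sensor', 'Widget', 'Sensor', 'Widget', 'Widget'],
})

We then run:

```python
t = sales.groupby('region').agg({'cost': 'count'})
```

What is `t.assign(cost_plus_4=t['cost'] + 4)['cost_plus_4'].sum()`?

group by region, count of cost:
         cost
region       
Central     3
West        5
add column cost_plus_4 = t['cost'] + 4:
         cost  cost_plus_4
region                    
Central     3            7
West        5            9

16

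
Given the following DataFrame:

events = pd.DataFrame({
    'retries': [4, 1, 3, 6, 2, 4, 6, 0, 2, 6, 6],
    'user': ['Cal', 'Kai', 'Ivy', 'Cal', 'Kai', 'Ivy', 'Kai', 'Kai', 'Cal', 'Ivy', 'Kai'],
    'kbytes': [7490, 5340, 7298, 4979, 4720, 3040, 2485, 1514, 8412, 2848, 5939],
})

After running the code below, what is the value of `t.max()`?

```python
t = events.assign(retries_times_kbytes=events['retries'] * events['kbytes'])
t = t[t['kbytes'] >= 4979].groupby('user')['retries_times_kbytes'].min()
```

add column retries_times_kbytes = events['retries'] * events['kbytes']:
    retries user  kbytes  retries_times_kbytes
0         4  Cal    7490                 29960
1         1  Kai    5340                  5340
2         3  Ivy    7298                 21894
3         6  Cal    4979                 29874
4         2  Kai    4720                  9440
5         4  Ivy    3040                 12160
6         6  Kai    2485                 14910
7         0  Kai    1514                     0
8         2  Cal    8412                 16824
9         6  Ivy    2848                 17088
10        6  Kai    5939                 35634
filter rows where kbytes >= 4979:
    retries user  kbytes  retries_times_kbytes
0         4  Cal    7490                 29960
1         1  Kai    5340                  5340
2         3  Ivy    7298                 21894
3         6  Cal    4979                 29874
8         2  Cal    8412                 16824
10        6  Kai    5939                 35634
group by user, min of retries_times_kbytes:
user
Cal    16824
Ivy    21894
Kai     5340
Name: retries_times_kbytes, dtype: int64
max of the resulting series → 21894

21894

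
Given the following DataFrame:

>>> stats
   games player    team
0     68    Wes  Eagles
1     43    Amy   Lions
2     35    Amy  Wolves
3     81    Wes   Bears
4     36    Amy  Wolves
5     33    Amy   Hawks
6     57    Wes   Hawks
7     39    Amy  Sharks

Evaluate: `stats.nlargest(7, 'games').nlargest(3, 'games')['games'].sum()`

206

take 7 rows with largest games:
   games player    team
3     81    Wes   Bears
0     68    Wes  Eagles
6     57    Wes   Hawks
1     43    Amy   Lions
7     39    Amy  Sharks
4     36    Amy  Wolves
2     35    Amy  Wolves
take 3 rows with largest games:
   games player    team
3     81    Wes   Bears
0     68    Wes  Eagles
6     57    Wes   Hawks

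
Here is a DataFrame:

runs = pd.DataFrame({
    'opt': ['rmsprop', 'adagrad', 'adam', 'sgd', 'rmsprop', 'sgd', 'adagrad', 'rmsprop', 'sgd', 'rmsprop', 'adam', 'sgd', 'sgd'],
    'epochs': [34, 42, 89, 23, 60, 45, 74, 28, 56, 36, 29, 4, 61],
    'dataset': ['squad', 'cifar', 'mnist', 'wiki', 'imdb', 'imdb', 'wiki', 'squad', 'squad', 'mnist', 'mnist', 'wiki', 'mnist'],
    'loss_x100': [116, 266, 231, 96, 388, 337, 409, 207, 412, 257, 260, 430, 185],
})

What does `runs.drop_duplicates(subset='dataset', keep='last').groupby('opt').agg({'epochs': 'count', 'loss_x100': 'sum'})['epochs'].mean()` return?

drop duplicate dataset (keep=last):
        opt  epochs dataset  loss_x100
1   adagrad      42   cifar        266
5       sgd      45    imdb        337
8       sgd      56   squad        412
11      sgd       4    wiki        430
12      sgd      61   mnist        185
group by opt: count(epochs), sum(loss_x100):
         epochs  loss_x100
opt                       
adagrad       1        266
sgd           4       1364

2.5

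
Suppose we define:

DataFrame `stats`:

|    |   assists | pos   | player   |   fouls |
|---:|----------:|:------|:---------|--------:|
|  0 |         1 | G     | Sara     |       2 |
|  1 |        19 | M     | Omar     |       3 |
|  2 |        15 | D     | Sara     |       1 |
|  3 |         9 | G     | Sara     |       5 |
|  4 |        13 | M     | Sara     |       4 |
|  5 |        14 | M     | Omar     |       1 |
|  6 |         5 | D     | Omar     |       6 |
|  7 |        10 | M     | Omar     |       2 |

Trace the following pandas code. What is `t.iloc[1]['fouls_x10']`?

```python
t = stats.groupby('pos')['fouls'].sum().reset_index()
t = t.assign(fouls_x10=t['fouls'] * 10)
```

group by pos, sum of fouls:
pos
D     7
G     7
M    10
Name: fouls, dtype: int64
reset_index():
  pos  fouls
0   D      7
1   G      7
2   M     10
add column fouls_x10 = t['fouls'] * 10:
  pos  fouls  fouls_x10
0   D      7         70
1   G      7         70
2   M     10        100
So iloc[1]['fouls_x10'] = 70.

70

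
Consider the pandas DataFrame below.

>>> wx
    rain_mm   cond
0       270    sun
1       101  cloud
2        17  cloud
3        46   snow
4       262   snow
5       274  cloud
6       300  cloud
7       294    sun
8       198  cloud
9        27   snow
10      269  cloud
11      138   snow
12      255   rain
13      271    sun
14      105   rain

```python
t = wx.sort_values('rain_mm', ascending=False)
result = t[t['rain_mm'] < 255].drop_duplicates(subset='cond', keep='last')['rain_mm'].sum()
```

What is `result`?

149

sort by rain_mm descending:
    rain_mm   cond
6       300  cloud
7       294    sun
5       274  cloud
13      271    sun
0       270    sun
10      269  cloud
4       262   snow
12      255   rain
8       198  cloud
11      138   snow
14      105   rain
1       101  cloud
3        46   snow
9        27   snow
2        17  cloud
filter rows where rain_mm < 255:
    rain_mm   cond
8       198  cloud
11      138   snow
14      105   rain
1       101  cloud
3        46   snow
9        27   snow
2        17  cloud
drop duplicate cond (keep=last):
    rain_mm   cond
14      105   rain
9        27   snow
2        17  cloud
Then the sum of column 'rain_mm': 149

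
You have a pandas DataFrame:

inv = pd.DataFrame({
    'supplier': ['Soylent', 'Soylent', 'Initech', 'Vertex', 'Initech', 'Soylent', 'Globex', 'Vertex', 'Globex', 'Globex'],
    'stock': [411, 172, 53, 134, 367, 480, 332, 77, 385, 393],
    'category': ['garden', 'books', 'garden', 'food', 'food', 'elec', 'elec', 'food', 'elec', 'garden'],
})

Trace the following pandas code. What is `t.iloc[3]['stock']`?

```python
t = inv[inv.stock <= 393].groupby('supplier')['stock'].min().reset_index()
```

77

filter rows where stock <= 393:
  supplier  stock category
1  Soylent    172    books
2  Initech     53   garden
3   Vertex    134     food
4  Initech    367     food
6   Globex    332     elec
7   Vertex     77     food
8   Globex    385     elec
9   Globex    393   garden
group by supplier, min of stock:
supplier
Globex     332
Initech     53
Soylent    172
Vertex      77
Name: stock, dtype: int64
reset_index():
  supplier  stock
0   Globex    332
1  Initech     53
2  Soylent    172
3   Vertex     77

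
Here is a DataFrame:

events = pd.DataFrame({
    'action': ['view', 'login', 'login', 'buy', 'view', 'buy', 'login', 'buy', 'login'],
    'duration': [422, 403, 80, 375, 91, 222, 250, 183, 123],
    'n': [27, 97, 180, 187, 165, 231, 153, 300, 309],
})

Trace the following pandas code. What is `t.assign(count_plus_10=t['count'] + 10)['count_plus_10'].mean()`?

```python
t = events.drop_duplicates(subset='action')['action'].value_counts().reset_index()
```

drop duplicate action (keep=first):
  action  duration    n
0   view       422   27
1  login       403   97
3    buy       375  187
value_counts of action:
action
view     1
login    1
buy      1
Name: count, dtype: int64
reset_index():
  action  count
0   view      1
1  login      1
2    buy      1
add column count_plus_10 = t['count'] + 10:
  action  count  count_plus_10
0   view      1             11
1  login      1             11
2    buy      1             11
So mean() = 11.0.

11.0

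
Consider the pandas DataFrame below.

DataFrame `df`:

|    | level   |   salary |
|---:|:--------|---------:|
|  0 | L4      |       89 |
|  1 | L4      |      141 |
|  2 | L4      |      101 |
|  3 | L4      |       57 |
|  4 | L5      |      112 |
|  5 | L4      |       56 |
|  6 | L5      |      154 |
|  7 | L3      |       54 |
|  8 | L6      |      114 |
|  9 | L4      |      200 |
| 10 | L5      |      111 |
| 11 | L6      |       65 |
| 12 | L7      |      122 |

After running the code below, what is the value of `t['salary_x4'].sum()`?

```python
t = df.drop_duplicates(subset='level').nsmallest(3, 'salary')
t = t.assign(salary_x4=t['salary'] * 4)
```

drop duplicate level (keep=first):
   level  salary
0     L4      89
4     L5     112
7     L3      54
8     L6     114
12    L7     122
take 3 rows with smallest salary:
  level  salary
7    L3      54
0    L4      89
4    L5     112
add column salary_x4 = t['salary'] * 4:
  level  salary  salary_x4
7    L3      54        216
0    L4      89        356
4    L5     112        448
The sum of column 'salary_x4' is 1020.

1020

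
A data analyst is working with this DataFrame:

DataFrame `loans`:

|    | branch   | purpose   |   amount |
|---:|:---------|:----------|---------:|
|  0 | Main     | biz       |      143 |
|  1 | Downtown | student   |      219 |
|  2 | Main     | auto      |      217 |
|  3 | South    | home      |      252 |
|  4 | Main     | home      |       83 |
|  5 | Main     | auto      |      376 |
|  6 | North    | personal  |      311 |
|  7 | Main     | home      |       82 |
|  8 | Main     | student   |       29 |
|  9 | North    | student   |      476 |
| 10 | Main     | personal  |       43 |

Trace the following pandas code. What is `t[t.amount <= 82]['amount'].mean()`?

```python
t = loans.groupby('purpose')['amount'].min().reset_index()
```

51.3333333333

group by purpose, min of amount:
purpose
auto        217
biz         143
home         82
personal     43
student      29
Name: amount, dtype: int64
reset_index():
    purpose  amount
0      auto     217
1       biz     143
2      home      82
3  personal      43
4   student      29
filter rows where amount <= 82:
    purpose  amount
2      home      82
3  personal      43
4   student      29
The mean of column 'amount' is 51.3333333333.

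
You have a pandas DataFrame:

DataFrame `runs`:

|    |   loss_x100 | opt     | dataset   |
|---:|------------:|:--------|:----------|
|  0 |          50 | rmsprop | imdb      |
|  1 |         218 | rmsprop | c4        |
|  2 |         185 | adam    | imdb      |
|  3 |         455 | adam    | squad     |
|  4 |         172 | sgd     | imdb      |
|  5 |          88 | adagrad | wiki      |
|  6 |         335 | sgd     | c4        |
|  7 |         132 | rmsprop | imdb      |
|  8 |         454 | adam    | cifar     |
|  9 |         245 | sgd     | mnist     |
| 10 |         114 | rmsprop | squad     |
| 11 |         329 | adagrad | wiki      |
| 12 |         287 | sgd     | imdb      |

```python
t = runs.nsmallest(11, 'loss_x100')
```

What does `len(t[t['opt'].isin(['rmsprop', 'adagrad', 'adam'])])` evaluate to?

7

take 11 rows with smallest loss_x100:
    loss_x100      opt dataset
0          50  rmsprop    imdb
5          88  adagrad    wiki
10        114  rmsprop   squad
7         132  rmsprop    imdb
4         172      sgd    imdb
2         185     adam    imdb
1         218  rmsprop      c4
9         245      sgd   mnist
12        287      sgd    imdb
11        329  adagrad    wiki
6         335      sgd      c4
filter rows where opt in ['rmsprop', 'adagrad', 'adam']:
    loss_x100      opt dataset
0          50  rmsprop    imdb
5          88  adagrad    wiki
10        114  rmsprop   squad
7         132  rmsprop    imdb
2         185     adam    imdb
1         218  rmsprop      c4
11        329  adagrad    wiki
number of rows → 7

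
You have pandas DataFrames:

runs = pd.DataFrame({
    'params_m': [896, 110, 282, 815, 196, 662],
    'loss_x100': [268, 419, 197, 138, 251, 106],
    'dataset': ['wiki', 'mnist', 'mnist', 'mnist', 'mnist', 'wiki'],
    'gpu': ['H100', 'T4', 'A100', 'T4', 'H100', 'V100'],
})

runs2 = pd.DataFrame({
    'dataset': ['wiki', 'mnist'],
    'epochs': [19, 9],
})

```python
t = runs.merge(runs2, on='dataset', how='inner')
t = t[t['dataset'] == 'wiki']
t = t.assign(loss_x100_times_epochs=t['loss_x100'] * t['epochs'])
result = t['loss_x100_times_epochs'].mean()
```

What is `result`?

3553.0

merge on 'dataset' (how='inner') → 6 rows:
   params_m  loss_x100 dataset   gpu  epochs
0       896        268    wiki  H100      19
1       110        419   mnist    T4       9
2       282        197   mnist  A100       9
3       815        138   mnist    T4       9
4       196        251   mnist  H100       9
5       662        106    wiki  V100      19
filter rows where dataset == 'wiki':
   params_m  loss_x100 dataset   gpu  epochs
0       896        268    wiki  H100      19
5       662        106    wiki  V100      19
add column loss_x100_times_epochs = t['loss_x100'] * t['epochs']:
   params_m  loss_x100 dataset   gpu  epochs  loss_x100_times_epochs
0       896        268    wiki  H100      19                    5092
5       662        106    wiki  V100      19                    2014
Taking the mean of column 'loss_x100_times_epochs' gives 3553.0.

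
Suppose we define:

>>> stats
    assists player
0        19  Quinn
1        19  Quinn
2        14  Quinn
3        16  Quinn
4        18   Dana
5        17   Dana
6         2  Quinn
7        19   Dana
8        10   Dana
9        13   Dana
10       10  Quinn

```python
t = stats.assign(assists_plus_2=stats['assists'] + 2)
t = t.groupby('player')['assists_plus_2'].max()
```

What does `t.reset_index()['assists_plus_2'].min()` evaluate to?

add column assists_plus_2 = stats['assists'] + 2:
    assists player  assists_plus_2
0        19  Quinn              21
1        19  Quinn              21
2        14  Quinn              16
3        16  Quinn              18
4        18   Dana              20
5        17   Dana              19
6         2  Quinn               4
7        19   Dana              21
8        10   Dana              12
9        13   Dana              15
10       10  Quinn              12
group by player, max of assists_plus_2:
player
Dana     21
Quinn    21
Name: assists_plus_2, dtype: int64
reset_index():
  player  assists_plus_2
0   Dana              21
1  Quinn              21
Then the min of column 'assists_plus_2': 21

21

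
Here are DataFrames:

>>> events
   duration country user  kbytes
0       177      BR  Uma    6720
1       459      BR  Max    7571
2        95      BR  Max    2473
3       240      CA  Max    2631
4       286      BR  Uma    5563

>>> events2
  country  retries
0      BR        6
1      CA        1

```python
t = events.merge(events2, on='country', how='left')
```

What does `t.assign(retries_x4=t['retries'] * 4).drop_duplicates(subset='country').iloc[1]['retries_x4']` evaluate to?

4

merge on 'country' (how='left') → 5 rows:
   duration country user  kbytes  retries
0       177      BR  Uma    6720        6
1       459      BR  Max    7571        6
2        95      BR  Max    2473        6
3       240      CA  Max    2631        1
4       286      BR  Uma    5563        6
add column retries_x4 = t['retries'] * 4:
   duration country user  kbytes  retries  retries_x4
0       177      BR  Uma    6720        6          24
1       459      BR  Max    7571        6          24
2        95      BR  Max    2473        6          24
3       240      CA  Max    2631        1           4
4       286      BR  Uma    5563        6          24
drop duplicate country (keep=first):
   duration country user  kbytes  retries  retries_x4
0       177      BR  Uma    6720        6          24
3       240      CA  Max    2631        1           4
The value at position 1, column 'retries_x4' is 4.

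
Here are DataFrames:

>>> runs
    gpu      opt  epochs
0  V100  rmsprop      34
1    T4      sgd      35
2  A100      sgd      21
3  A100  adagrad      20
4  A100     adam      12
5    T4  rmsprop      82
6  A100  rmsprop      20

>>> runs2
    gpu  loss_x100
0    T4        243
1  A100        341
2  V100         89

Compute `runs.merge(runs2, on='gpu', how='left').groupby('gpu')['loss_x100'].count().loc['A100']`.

4

merge on 'gpu' (how='left') → 7 rows:
    gpu      opt  epochs  loss_x100
0  V100  rmsprop      34         89
1    T4      sgd      35        243
2  A100      sgd      21        341
3  A100  adagrad      20        341
4  A100     adam      12        341
5    T4  rmsprop      82        243
6  A100  rmsprop      20        341
group by gpu, count of loss_x100:
gpu
A100    4
T4      2
V100    1
Name: loss_x100, dtype: int64
Taking the value at index 'A100' gives 4.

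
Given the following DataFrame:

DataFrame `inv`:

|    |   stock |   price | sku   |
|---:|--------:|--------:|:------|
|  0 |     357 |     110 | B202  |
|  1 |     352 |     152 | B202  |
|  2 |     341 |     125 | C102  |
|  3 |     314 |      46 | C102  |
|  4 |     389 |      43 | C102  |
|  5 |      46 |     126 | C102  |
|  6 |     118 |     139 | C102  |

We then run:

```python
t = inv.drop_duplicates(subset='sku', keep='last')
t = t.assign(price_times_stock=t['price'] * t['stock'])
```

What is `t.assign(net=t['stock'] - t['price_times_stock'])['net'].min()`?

drop duplicate sku (keep=last):
   stock  price   sku
1    352    152  B202
6    118    139  C102
add column price_times_stock = t['price'] * t['stock']:
   stock  price   sku  price_times_stock
1    352    152  B202              53504
6    118    139  C102              16402
add column net = t['stock'] - t['price_times_stock']:
   stock  price   sku  price_times_stock    net
1    352    152  B202              53504 -53152
6    118    139  C102              16402 -16284
So min() = -53152.

-53152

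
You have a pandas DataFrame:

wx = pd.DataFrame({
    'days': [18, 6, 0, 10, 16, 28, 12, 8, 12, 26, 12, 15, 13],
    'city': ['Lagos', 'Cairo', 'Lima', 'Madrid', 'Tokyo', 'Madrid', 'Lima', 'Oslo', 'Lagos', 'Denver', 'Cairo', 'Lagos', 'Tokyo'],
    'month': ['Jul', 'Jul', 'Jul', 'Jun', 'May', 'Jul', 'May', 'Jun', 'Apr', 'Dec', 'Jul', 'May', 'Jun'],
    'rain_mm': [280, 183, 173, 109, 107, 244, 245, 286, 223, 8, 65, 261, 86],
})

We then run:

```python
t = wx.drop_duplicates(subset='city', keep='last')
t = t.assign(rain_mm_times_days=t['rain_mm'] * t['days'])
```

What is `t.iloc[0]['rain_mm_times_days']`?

6832

drop duplicate city (keep=last):
    days    city month  rain_mm
5     28  Madrid   Jul      244
6     12    Lima   May      245
7      8    Oslo   Jun      286
9     26  Denver   Dec        8
10    12   Cairo   Jul       65
11    15   Lagos   May      261
12    13   Tokyo   Jun       86
add column rain_mm_times_days = t['rain_mm'] * t['days']:
    days    city month  rain_mm  rain_mm_times_days
5     28  Madrid   Jul      244                6832
6     12    Lima   May      245                2940
7      8    Oslo   Jun      286                2288
9     26  Denver   Dec        8                 208
10    12   Cairo   Jul       65                 780
11    15   Lagos   May      261                3915
12    13   Tokyo   Jun       86                1118
value at position 0, column 'rain_mm_times_days' → 6832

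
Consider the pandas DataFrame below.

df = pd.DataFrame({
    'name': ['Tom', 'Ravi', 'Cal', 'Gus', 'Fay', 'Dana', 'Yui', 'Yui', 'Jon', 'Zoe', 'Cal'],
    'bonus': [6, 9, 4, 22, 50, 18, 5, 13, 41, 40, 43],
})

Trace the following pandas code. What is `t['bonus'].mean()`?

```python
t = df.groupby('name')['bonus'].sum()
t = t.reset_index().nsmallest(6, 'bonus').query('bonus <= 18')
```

12.75

group by name, sum of bonus:
name
Cal     47
Dana    18
Fay     50
Gus     22
Jon     41
Ravi     9
Tom      6
Yui     18
Zoe     40
Name: bonus, dtype: int64
reset_index():
   name  bonus
0   Cal     47
1  Dana     18
2   Fay     50
3   Gus     22
4   Jon     41
5  Ravi      9
6   Tom      6
7   Yui     18
8   Zoe     40
take 6 rows with smallest bonus:
   name  bonus
6   Tom      6
5  Ravi      9
1  Dana     18
7   Yui     18
3   Gus     22
8   Zoe     40
filter rows where bonus <= 18:
   name  bonus
6   Tom      6
5  Ravi      9
1  Dana     18
7   Yui     18
Finally, mean of column 'bonus' = 12.75.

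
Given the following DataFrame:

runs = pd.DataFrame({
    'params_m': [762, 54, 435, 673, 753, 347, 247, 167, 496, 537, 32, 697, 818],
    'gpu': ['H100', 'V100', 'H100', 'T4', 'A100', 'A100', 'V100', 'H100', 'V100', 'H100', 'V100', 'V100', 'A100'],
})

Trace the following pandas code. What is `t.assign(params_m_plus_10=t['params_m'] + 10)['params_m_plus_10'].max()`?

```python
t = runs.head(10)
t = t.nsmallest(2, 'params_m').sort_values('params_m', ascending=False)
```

take first 10 rows:
   params_m   gpu
0       762  H100
1        54  V100
2       435  H100
3       673    T4
4       753  A100
5       347  A100
6       247  V100
7       167  H100
8       496  V100
9       537  H100
take 2 rows with smallest params_m:
   params_m   gpu
1        54  V100
7       167  H100
sort by params_m descending:
   params_m   gpu
7       167  H100
1        54  V100
add column params_m_plus_10 = t['params_m'] + 10:
   params_m   gpu  params_m_plus_10
7       167  H100               177
1        54  V100                64
Hence 177.

177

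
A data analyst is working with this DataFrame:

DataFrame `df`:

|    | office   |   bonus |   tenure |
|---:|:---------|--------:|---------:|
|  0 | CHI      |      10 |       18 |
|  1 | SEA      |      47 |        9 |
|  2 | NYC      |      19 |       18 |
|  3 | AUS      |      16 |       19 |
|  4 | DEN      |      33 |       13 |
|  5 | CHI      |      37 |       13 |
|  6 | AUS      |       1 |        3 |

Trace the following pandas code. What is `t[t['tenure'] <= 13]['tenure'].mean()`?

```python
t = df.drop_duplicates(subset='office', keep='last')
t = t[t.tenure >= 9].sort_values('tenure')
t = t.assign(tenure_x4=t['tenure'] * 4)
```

drop duplicate office (keep=last):
  office  bonus  tenure
1    SEA     47       9
2    NYC     19      18
4    DEN     33      13
5    CHI     37      13
6    AUS      1       3
filter rows where tenure >= 9:
  office  bonus  tenure
1    SEA     47       9
2    NYC     19      18
4    DEN     33      13
5    CHI     37      13
sort by tenure:
  office  bonus  tenure
1    SEA     47       9
4    DEN     33      13
5    CHI     37      13
2    NYC     19      18
add column tenure_x4 = t['tenure'] * 4:
  office  bonus  tenure  tenure_x4
1    SEA     47       9         36
4    DEN     33      13         52
5    CHI     37      13         52
2    NYC     19      18         72
filter rows where tenure <= 13:
  office  bonus  tenure  tenure_x4
1    SEA     47       9         36
4    DEN     33      13         52
5    CHI     37      13         52
Then the mean of column 'tenure': 11.6666666667

11.6666666667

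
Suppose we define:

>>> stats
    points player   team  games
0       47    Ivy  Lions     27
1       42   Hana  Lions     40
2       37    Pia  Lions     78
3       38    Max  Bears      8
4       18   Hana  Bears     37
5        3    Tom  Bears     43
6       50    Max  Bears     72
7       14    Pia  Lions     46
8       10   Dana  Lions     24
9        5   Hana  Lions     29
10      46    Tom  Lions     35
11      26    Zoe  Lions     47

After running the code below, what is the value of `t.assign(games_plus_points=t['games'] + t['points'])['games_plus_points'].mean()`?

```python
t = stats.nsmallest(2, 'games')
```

40.0

take 2 rows with smallest games:
   points player   team  games
3      38    Max  Bears      8
8      10   Dana  Lions     24
add column games_plus_points = t['games'] + t['points']:
   points player   team  games  games_plus_points
3      38    Max  Bears      8                 46
8      10   Dana  Lions     24                 34
Hence 40.0.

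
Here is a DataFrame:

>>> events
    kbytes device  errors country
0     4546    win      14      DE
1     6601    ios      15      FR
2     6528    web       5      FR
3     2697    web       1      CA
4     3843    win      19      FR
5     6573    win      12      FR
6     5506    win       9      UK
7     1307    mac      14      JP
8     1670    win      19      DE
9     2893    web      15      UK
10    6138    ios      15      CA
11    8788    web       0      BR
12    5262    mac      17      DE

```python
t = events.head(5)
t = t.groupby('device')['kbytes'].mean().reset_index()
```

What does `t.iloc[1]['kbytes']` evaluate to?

take first 5 rows:
   kbytes device  errors country
0    4546    win      14      DE
1    6601    ios      15      FR
2    6528    web       5      FR
3    2697    web       1      CA
4    3843    win      19      FR
group by device, mean of kbytes:
device
ios    6601.0
web    4612.5
win    4194.5
Name: kbytes, dtype: float64
reset_index():
  device  kbytes
0    ios  6601.0
1    web  4612.5
2    win  4194.5

4612.5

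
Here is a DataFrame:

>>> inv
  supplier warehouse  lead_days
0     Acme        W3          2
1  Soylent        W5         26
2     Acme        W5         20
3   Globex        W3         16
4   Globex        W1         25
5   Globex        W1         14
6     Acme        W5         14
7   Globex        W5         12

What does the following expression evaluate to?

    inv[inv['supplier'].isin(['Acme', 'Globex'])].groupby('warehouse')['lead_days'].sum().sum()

103

filter rows where supplier in ['Acme', 'Globex']:
  supplier warehouse  lead_days
0     Acme        W3          2
2     Acme        W5         20
3   Globex        W3         16
4   Globex        W1         25
5   Globex        W1         14
6     Acme        W5         14
7   Globex        W5         12
group by warehouse, sum of lead_days:
warehouse
W1    39
W3    18
W5    46
Name: lead_days, dtype: int64
Finally, sum of the resulting series = 103.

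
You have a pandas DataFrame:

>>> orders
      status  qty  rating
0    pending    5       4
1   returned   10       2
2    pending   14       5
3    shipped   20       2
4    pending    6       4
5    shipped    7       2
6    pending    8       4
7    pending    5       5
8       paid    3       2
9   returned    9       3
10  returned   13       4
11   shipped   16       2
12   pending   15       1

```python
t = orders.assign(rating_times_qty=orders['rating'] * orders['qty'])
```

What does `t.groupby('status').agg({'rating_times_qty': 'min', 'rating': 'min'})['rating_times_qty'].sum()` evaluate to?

55

add column rating_times_qty = orders['rating'] * orders['qty']:
      status  qty  rating  rating_times_qty
0    pending    5       4                20
1   returned   10       2                20
2    pending   14       5                70
3    shipped   20       2                40
4    pending    6       4                24
5    shipped    7       2                14
6    pending    8       4                32
7    pending    5       5                25
8       paid    3       2                 6
9   returned    9       3                27
10  returned   13       4                52
11   shipped   16       2                32
12   pending   15       1                15
group by status: min(rating_times_qty), min(rating):
          rating_times_qty  rating
status                            
paid                     6       2
pending                 15       1
returned                20       2
shipped                 14       2
sum of column 'rating_times_qty' → 55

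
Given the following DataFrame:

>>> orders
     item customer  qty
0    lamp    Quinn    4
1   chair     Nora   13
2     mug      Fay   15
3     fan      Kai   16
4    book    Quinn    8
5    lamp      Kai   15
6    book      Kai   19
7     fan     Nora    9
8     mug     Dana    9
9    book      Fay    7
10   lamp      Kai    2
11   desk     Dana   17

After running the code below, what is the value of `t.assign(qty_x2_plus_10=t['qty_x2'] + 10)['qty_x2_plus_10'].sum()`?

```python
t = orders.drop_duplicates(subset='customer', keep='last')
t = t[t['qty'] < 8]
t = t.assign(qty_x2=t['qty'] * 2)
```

drop duplicate customer (keep=last):
    item customer  qty
4   book    Quinn    8
7    fan     Nora    9
9   book      Fay    7
10  lamp      Kai    2
11  desk     Dana   17
filter rows where qty < 8:
    item customer  qty
9   book      Fay    7
10  lamp      Kai    2
add column qty_x2 = t['qty'] * 2:
    item customer  qty  qty_x2
9   book      Fay    7      14
10  lamp      Kai    2       4
add column qty_x2_plus_10 = t['qty_x2'] + 10:
    item customer  qty  qty_x2  qty_x2_plus_10
9   book      Fay    7      14              24
10  lamp      Kai    2       4              14

38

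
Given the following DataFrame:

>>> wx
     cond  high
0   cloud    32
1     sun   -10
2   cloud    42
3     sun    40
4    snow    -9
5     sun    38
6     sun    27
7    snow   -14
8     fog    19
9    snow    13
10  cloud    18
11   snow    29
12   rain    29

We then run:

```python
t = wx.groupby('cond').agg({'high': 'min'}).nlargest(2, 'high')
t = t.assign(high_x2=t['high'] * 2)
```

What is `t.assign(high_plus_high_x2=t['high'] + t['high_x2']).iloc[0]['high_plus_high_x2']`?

87

group by cond, min of high:
       high
cond       
cloud    18
fog      19
rain     29
snow    -14
sun     -10
take 2 rows with largest high:
      high
cond      
rain    29
fog     19
add column high_x2 = t['high'] * 2:
      high  high_x2
cond               
rain    29       58
fog     19       38
add column high_plus_high_x2 = t['high'] + t['high_x2']:
      high  high_x2  high_plus_high_x2
cond                                  
rain    29       58                 87
fog     19       38                 57
So iloc[0]['high_plus_high_x2'] = 87.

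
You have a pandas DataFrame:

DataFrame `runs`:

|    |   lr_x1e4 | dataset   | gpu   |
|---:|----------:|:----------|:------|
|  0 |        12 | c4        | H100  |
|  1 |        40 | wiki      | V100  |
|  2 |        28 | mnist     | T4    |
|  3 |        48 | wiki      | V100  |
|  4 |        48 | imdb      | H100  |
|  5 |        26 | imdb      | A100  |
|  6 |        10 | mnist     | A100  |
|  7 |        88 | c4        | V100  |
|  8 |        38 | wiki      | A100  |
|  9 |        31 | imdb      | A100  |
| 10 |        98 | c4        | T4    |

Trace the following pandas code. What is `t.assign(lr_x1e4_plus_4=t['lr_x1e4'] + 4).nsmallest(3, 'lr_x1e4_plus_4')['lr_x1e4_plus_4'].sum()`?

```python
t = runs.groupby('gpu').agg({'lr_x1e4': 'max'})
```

186

group by gpu, max of lr_x1e4:
      lr_x1e4
gpu          
A100       38
H100       48
T4         98
V100       88
add column lr_x1e4_plus_4 = t['lr_x1e4'] + 4:
      lr_x1e4  lr_x1e4_plus_4
gpu                          
A100       38              42
H100       48              52
T4         98             102
V100       88              92
take 3 rows with smallest lr_x1e4_plus_4:
      lr_x1e4  lr_x1e4_plus_4
gpu                          
A100       38              42
H100       48              52
V100       88              92
So sum() = 186.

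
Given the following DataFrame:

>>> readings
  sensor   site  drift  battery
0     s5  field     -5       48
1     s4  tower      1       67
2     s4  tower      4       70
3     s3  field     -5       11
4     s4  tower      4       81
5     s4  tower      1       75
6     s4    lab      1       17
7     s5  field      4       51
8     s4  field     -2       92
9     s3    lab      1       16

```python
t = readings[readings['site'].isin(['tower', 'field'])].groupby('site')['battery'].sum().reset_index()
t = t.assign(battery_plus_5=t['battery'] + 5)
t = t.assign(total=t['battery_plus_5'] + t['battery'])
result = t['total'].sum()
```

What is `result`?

filter rows where site in ['tower', 'field']:
  sensor   site  drift  battery
0     s5  field     -5       48
1     s4  tower      1       67
2     s4  tower      4       70
3     s3  field     -5       11
4     s4  tower      4       81
5     s4  tower      1       75
7     s5  field      4       51
8     s4  field     -2       92
group by site, sum of battery:
site
field    202
tower    293
Name: battery, dtype: int64
reset_index():
    site  battery
0  field      202
1  tower      293
add column battery_plus_5 = t['battery'] + 5:
    site  battery  battery_plus_5
0  field      202             207
1  tower      293             298
add column total = t['battery_plus_5'] + t['battery']:
    site  battery  battery_plus_5  total
0  field      202             207    409
1  tower      293             298    591
sum of column 'total' → 1000

1000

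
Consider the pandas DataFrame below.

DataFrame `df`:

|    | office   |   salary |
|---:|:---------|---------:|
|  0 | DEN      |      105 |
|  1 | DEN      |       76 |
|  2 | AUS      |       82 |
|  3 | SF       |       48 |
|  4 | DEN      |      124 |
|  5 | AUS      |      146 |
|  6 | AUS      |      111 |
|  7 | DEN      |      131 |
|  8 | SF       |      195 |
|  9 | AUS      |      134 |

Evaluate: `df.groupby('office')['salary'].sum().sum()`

group by office, sum of salary:
office
AUS    473
DEN    436
SF     243
Name: salary, dtype: int64

1152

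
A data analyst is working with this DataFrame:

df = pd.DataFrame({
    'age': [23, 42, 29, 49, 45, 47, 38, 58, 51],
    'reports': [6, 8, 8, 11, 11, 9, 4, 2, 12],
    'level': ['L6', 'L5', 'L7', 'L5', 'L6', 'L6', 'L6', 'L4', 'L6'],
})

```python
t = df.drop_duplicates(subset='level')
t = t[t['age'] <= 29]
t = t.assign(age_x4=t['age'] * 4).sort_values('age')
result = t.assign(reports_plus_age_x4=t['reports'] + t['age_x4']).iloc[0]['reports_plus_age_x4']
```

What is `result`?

98

drop duplicate level (keep=first):
   age  reports level
0   23        6    L6
1   42        8    L5
2   29        8    L7
7   58        2    L4
filter rows where age <= 29:
   age  reports level
0   23        6    L6
2   29        8    L7
add column age_x4 = t['age'] * 4:
   age  reports level  age_x4
0   23        6    L6      92
2   29        8    L7     116
sort by age:
   age  reports level  age_x4
0   23        6    L6      92
2   29        8    L7     116
add column reports_plus_age_x4 = t['reports'] + t['age_x4']:
   age  reports level  age_x4  reports_plus_age_x4
0   23        6    L6      92                   98
2   29        8    L7     116                  124
Taking the value at position 0, column 'reports_plus_age_x4' gives 98.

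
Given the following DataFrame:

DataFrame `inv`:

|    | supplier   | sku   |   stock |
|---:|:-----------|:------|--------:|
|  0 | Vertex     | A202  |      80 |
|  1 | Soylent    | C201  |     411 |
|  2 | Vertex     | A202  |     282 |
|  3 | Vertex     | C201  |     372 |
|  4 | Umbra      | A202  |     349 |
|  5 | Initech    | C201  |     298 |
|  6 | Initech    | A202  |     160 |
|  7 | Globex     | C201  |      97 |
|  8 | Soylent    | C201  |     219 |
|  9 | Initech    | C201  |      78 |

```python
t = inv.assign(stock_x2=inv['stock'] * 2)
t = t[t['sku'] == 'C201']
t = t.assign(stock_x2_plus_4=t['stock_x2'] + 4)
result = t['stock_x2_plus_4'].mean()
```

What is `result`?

add column stock_x2 = inv['stock'] * 2:
  supplier   sku  stock  stock_x2
0   Vertex  A202     80       160
1  Soylent  C201    411       822
2   Vertex  A202    282       564
3   Vertex  C201    372       744
4    Umbra  A202    349       698
5  Initech  C201    298       596
6  Initech  A202    160       320
7   Globex  C201     97       194
8  Soylent  C201    219       438
9  Initech  C201     78       156
filter rows where sku == 'C201':
  supplier   sku  stock  stock_x2
1  Soylent  C201    411       822
3   Vertex  C201    372       744
5  Initech  C201    298       596
7   Globex  C201     97       194
8  Soylent  C201    219       438
9  Initech  C201     78       156
add column stock_x2_plus_4 = t['stock_x2'] + 4:
  supplier   sku  stock  stock_x2  stock_x2_plus_4
1  Soylent  C201    411       822              826
3   Vertex  C201    372       744              748
5  Initech  C201    298       596              600
7   Globex  C201     97       194              198
8  Soylent  C201    219       438              442
9  Initech  C201     78       156              160
Taking the mean of column 'stock_x2_plus_4' gives 495.666666667.

495.666666667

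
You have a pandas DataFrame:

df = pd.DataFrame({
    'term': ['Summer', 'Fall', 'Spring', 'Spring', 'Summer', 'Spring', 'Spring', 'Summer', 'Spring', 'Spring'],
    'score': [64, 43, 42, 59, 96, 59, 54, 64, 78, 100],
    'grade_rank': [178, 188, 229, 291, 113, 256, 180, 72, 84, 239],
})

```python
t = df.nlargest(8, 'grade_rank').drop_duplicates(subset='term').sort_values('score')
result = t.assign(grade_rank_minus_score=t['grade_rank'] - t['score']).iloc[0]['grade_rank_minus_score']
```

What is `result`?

145

take 8 rows with largest grade_rank:
     term  score  grade_rank
3  Spring     59         291
5  Spring     59         256
9  Spring    100         239
2  Spring     42         229
1    Fall     43         188
6  Spring     54         180
0  Summer     64         178
4  Summer     96         113
drop duplicate term (keep=first):
     term  score  grade_rank
3  Spring     59         291
1    Fall     43         188
0  Summer     64         178
sort by score:
     term  score  grade_rank
1    Fall     43         188
3  Spring     59         291
0  Summer     64         178
add column grade_rank_minus_score = t['grade_rank'] - t['score']:
     term  score  grade_rank  grade_rank_minus_score
1    Fall     43         188                     145
3  Spring     59         291                     232
0  Summer     64         178                     114
The value at position 0, column 'grade_rank_minus_score' is 145.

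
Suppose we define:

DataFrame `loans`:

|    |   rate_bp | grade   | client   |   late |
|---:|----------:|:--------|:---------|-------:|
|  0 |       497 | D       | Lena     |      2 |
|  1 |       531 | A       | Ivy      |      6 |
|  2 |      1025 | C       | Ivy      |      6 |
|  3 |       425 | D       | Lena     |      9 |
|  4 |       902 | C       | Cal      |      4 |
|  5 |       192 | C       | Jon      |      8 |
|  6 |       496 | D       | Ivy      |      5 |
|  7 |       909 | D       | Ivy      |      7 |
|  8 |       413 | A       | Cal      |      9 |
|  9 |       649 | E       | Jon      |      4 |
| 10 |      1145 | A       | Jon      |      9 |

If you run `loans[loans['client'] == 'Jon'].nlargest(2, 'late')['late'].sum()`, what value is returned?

17

filter rows where client == 'Jon':
    rate_bp grade client  late
5       192     C    Jon     8
9       649     E    Jon     4
10     1145     A    Jon     9
take 2 rows with largest late:
    rate_bp grade client  late
10     1145     A    Jon     9
5       192     C    Jon     8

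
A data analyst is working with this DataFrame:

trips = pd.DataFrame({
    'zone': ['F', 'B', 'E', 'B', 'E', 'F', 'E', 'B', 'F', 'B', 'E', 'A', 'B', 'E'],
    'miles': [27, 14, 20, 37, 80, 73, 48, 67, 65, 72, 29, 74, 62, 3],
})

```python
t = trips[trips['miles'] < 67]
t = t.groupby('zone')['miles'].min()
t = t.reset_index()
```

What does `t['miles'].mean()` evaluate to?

filter rows where miles < 67:
   zone  miles
0     F     27
1     B     14
2     E     20
3     B     37
6     E     48
8     F     65
10    E     29
12    B     62
13    E      3
group by zone, min of miles:
zone
B    14
E     3
F    27
Name: miles, dtype: int64
reset_index():
  zone  miles
0    B     14
1    E      3
2    F     27

14.6666666667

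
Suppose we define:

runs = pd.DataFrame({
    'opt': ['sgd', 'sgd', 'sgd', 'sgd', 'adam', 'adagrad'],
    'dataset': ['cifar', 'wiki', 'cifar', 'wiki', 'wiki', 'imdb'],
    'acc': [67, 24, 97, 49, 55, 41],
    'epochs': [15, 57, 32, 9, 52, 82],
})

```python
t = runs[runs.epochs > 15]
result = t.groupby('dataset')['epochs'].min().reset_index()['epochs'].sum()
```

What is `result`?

filter rows where epochs > 15:
       opt dataset  acc  epochs
1      sgd    wiki   24      57
2      sgd   cifar   97      32
4     adam    wiki   55      52
5  adagrad    imdb   41      82
group by dataset, min of epochs:
dataset
cifar    32
imdb     82
wiki     52
Name: epochs, dtype: int64
reset_index():
  dataset  epochs
0   cifar      32
1    imdb      82
2    wiki      52

166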